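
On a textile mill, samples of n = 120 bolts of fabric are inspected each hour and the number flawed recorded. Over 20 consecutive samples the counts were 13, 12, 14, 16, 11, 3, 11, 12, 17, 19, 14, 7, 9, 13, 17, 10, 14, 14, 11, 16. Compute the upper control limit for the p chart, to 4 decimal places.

0.1895

p̄ = Σdᵢ / (k·n) = 253 / (20 × 120) = 0.10542
UCL = p̄ + 3·√(p̄(1−p̄)/n) = 0.10542 + 3 × √(0.10542×0.89458/120) = 0.10542 + 3 × 0.02803 = 0.18952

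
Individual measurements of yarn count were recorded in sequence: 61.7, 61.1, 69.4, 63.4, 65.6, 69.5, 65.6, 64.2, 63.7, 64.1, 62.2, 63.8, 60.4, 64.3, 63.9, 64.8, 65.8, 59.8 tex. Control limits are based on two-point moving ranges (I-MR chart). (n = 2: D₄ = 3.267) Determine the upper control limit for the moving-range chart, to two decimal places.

Moving ranges: 0.6, 8.3, 6.0, 2.2, 3.9, 3.9, 1.4, 0.5, 0.4, 1.9, 1.6, 3.4, 3.9, 0.4, 0.9, 1.0, 6.0; M̄R̄ = 46.3000 / 17 = 2.7235
UCL_MR = D₄·M̄R̄ = 3.267 × 2.7235 = 8.8978

8.90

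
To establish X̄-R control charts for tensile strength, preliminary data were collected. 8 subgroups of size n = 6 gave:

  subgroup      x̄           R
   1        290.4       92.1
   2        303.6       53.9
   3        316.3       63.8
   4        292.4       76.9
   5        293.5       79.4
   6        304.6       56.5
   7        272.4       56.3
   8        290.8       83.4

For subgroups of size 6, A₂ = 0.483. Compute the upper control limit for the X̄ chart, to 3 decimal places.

329.449

X̄̄ = (290.4 + 303.6 + 316.3 + 292.4 + 293.5 + 304.6 + 272.4 + 290.8) / 8 = 2364.0000 / 8 = 295.5000
R̄ = (92.1 + 53.9 + 63.8 + 76.9 + 79.4 + 56.5 + 56.3 + 83.4) / 8 = 562.3000 / 8 = 70.2875
UCL = X̄̄ + A₂·R̄ = 295.5000 + 0.483 × 70.2875 = 329.4489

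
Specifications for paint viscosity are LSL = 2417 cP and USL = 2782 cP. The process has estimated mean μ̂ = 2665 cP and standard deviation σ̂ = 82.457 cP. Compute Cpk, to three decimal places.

Cpu = (USL − μ̂) / (3σ̂) = (2782 − 2665) / (3 × 82.457) = 0.4730; Cpl = (μ̂ − LSL) / (3σ̂) = (2665 − 2417) / (3 × 82.457) = 1.0025; Cpk = min(Cpu, Cpl) = 0.4730

0.473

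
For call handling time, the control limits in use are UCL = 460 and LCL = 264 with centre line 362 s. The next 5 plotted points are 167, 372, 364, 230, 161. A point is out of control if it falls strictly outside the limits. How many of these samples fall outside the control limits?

3

Compare each point to [264, 460]: sample 1 = 167 < LCL; sample 4 = 230 < LCL; sample 5 = 161 < LCL.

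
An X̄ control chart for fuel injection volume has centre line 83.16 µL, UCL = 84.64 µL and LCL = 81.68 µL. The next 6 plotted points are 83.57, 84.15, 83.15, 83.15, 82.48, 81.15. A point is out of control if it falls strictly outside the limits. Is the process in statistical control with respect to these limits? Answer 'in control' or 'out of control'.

Compare each point to [81.68, 84.64]: sample 6 = 81.15 < LCL.

out of control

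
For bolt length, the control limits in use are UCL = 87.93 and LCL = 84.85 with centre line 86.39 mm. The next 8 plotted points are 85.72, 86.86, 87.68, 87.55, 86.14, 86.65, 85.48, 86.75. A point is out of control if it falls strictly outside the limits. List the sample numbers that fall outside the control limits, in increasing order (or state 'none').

All 8 points lie within [84.85, 87.93].

none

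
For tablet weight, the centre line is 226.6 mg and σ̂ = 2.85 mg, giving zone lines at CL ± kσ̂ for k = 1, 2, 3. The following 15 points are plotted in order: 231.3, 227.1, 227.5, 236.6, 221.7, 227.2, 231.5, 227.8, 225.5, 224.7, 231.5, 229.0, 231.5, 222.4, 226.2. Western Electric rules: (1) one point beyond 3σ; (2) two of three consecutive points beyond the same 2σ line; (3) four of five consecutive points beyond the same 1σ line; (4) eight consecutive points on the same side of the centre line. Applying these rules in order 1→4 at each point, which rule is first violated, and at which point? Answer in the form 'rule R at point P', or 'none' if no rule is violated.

Zone of each point (C = within 1σ̂, B = 1σ̂–2σ̂, A = 2σ̂–3σ̂, * = beyond 3σ̂; sign = side of CL): 1:+B, 2:+C, 3:+C, 4:+*, 5:-B, 6:+C, 7:+B, 8:+C, 9:-C, 10:-C, 11:+B, 12:+C, 13:+B, 14:-B, 15:-C
Rule 1 (one point beyond the 3σ limits) is satisfied at point 4.

rule 1 at point 4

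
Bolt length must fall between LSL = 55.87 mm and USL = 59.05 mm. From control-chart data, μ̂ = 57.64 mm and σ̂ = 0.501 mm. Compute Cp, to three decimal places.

1.058

Cp = (USL − LSL) / (6σ̂) = (59.05 − 55.87) / (6 × 0.501) = 3.1800 / 3.0060 = 1.0579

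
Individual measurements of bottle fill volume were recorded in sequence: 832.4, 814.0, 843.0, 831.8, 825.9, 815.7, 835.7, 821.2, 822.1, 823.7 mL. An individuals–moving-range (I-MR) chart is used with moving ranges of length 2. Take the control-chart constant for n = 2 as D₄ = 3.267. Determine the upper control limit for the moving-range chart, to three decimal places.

40.547

Moving ranges: 18.4, 29.0, 11.2, 5.9, 10.2, 20.0, 14.5, 0.9, 1.6; M̄R̄ = 111.7000 / 9 = 12.4111
UCL_MR = D₄·M̄R̄ = 3.267 × 12.4111 = 40.5471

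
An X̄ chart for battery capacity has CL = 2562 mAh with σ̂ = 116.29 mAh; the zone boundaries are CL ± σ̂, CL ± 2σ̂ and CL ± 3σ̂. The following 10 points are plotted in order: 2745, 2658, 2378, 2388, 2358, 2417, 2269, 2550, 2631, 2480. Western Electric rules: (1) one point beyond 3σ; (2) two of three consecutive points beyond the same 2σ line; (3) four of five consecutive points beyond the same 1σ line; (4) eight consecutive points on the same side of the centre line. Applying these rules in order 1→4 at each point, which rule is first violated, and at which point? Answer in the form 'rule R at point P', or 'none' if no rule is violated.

rule 3 at point 6

Zone of each point (C = within 1σ̂, B = 1σ̂–2σ̂, A = 2σ̂–3σ̂, * = beyond 3σ̂; sign = side of CL): 1:+B, 2:+C, 3:-B, 4:-B, 5:-B, 6:-B, 7:-A, 8:-C, 9:+C, 10:-C
Rule 3 (four of five consecutive points beyond the same 1σ limit) is satisfied at point 6.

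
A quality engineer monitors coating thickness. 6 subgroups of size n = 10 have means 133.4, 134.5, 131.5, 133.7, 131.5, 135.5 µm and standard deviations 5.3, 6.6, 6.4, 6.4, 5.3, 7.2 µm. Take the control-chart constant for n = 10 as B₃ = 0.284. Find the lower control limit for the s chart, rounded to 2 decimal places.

s̄ = (5.3 + 6.6 + 6.4 + 6.4 + 5.3 + 7.2) / 6 = 6.2000
LCL_s = B₃·s̄ = 0.284 × 6.2000 = 1.7608

1.76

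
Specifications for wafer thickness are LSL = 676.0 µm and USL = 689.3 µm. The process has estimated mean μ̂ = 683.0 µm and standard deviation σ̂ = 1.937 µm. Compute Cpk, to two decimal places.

Cpu = (USL − μ̂) / (3σ̂) = (689.3 − 683.0) / (3 × 1.937) = 1.0842; Cpl = (μ̂ − LSL) / (3σ̂) = (683.0 − 676.0) / (3 × 1.937) = 1.2046; Cpk = min(Cpu, Cpl) = 1.0842

1.08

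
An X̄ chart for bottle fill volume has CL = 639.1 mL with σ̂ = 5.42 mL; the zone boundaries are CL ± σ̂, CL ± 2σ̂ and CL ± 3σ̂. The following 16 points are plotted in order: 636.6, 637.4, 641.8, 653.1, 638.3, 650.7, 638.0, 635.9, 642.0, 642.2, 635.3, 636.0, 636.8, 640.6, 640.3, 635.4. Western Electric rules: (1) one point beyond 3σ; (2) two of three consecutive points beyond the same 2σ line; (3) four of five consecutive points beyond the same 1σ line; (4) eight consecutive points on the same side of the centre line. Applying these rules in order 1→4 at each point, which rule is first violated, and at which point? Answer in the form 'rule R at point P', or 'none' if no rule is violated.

Zone of each point (C = within 1σ̂, B = 1σ̂–2σ̂, A = 2σ̂–3σ̂, * = beyond 3σ̂; sign = side of CL): 1:-C, 2:-C, 3:+C, 4:+A, 5:-C, 6:+A, 7:-C, 8:-C, 9:+C, 10:+C, 11:-C, 12:-C, 13:-C, 14:+C, 15:+C, 16:-C
Rule 2 (two of three consecutive points beyond the same 2σ limit) is satisfied at point 6.

rule 2 at point 6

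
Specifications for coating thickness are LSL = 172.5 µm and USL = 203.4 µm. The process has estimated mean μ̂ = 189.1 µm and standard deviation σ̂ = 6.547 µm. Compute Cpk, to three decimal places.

0.728

Cpu = (USL − μ̂) / (3σ̂) = (203.4 − 189.1) / (3 × 6.547) = 0.7281; Cpl = (μ̂ − LSL) / (3σ̂) = (189.1 − 172.5) / (3 × 6.547) = 0.8452; Cpk = min(Cpu, Cpl) = 0.7281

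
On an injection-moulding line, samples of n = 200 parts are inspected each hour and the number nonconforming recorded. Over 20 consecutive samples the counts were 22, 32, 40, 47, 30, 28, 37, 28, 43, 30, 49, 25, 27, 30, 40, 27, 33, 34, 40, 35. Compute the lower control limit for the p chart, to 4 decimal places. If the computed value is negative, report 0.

p̄ = Σdᵢ / (k·n) = 677 / (20 × 200) = 0.16925
LCL = p̄ − 3·√(p̄(1−p̄)/n) = 0.16925 − 3 × 0.02651 = 0.08971

0.0897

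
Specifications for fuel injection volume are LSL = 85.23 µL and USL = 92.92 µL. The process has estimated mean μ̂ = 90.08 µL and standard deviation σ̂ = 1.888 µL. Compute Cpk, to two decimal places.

0.50

Cpu = (USL − μ̂) / (3σ̂) = (92.92 − 90.08) / (3 × 1.888) = 0.5014; Cpl = (μ̂ − LSL) / (3σ̂) = (90.08 − 85.23) / (3 × 1.888) = 0.8563; Cpk = min(Cpu, Cpl) = 0.5014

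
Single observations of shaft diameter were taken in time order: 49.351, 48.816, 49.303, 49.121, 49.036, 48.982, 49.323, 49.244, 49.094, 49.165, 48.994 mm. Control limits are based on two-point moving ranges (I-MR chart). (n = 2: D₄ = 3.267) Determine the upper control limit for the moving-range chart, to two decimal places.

Moving ranges: 0.535, 0.487, 0.182, 0.085, 0.054, 0.341, 0.079, 0.150, 0.071, 0.171; M̄R̄ = 2.1550 / 10 = 0.2155
UCL_MR = D₄·M̄R̄ = 3.267 × 0.2155 = 0.7040

0.70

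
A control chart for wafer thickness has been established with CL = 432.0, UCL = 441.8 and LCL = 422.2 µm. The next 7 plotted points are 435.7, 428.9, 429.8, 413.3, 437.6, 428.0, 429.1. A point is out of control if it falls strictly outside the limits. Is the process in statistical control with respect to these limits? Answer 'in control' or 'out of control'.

Compare each point to [422.2, 441.8]: sample 4 = 413.3 < LCL.

out of control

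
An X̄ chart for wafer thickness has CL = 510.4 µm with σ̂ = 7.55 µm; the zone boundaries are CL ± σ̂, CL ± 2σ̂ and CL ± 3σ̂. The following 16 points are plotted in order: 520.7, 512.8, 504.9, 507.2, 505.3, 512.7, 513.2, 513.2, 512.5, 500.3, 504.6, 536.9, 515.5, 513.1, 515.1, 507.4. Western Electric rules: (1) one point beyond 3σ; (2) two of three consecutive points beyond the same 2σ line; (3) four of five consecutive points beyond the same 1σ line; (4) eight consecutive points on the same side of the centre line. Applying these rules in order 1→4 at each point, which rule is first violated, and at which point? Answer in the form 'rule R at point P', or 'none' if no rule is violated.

rule 1 at point 12

Zone of each point (C = within 1σ̂, B = 1σ̂–2σ̂, A = 2σ̂–3σ̂, * = beyond 3σ̂; sign = side of CL): 1:+B, 2:+C, 3:-C, 4:-C, 5:-C, 6:+C, 7:+C, 8:+C, 9:+C, 10:-B, 11:-C, 12:+*, 13:+C, 14:+C, 15:+C, 16:-C
Rule 1 (one point beyond the 3σ limits) is satisfied at point 12.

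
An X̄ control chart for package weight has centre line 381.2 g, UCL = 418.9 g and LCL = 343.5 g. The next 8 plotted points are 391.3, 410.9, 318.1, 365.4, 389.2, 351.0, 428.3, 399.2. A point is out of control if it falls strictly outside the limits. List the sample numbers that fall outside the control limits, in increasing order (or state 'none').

Compare each point to [343.5, 418.9]: sample 3 = 318.1 < LCL; sample 7 = 428.3 > UCL.

3, 7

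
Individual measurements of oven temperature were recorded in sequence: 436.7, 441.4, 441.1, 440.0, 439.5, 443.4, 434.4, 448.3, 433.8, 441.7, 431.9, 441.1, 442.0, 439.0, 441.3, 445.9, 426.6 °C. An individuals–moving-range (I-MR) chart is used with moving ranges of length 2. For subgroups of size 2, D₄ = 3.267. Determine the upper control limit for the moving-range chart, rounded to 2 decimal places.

21.42

Moving ranges: 4.7, 0.3, 1.1, 0.5, 3.9, 9.0, 13.9, 14.5, 7.9, 9.8, 9.2, 0.9, 3.0, 2.3, 4.6, 19.3; M̄R̄ = 104.9000 / 16 = 6.5563
UCL_MR = D₄·M̄R̄ = 3.267 × 6.5563 = 21.4193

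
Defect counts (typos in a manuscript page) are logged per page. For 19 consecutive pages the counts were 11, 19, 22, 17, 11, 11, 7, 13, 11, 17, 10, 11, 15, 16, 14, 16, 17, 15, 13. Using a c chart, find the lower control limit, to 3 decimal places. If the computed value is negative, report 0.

c̄ = (11 + 19 + 22 + 17 + 11 + 11 + 7 + 13 + 11 + 17 + 10 + 11 + 15 + 16 + 14 + 16 + 17 + 15 + 13) / 19 = 266 / 19 = 14.0000
LCL = c̄ − 3√c̄ = 14.0000 − 3 × 3.7417 = 2.7750

2.775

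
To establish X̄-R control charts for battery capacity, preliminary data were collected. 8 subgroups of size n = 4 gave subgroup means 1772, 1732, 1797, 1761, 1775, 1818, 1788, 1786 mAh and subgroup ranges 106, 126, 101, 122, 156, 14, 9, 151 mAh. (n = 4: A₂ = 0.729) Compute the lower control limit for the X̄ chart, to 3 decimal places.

X̄̄ = (1772 + 1732 + 1797 + 1761 + 1775 + 1818 + 1788 + 1786) / 8 = 14229.0000 / 8 = 1778.6250
R̄ = (106 + 126 + 101 + 122 + 156 + 14 + 9 + 151) / 8 = 785.0000 / 8 = 98.1250
LCL = X̄̄ − A₂·R̄ = 1778.6250 − 0.729 × 98.1250 = 1707.0919

1707.092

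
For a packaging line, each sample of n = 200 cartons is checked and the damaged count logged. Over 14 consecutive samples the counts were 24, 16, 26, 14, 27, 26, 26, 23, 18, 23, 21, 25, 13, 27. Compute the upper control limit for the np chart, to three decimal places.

35.365

p̄ = Σdᵢ / (k·n) = 309 / (14 × 200) = 0.11036
UCL = np̄ + 3·√(np̄(1−p̄)) = 22.0714 + 3 × √(22.0714×0.88964) = 22.0714 + 3 × 4.4312 = 35.3651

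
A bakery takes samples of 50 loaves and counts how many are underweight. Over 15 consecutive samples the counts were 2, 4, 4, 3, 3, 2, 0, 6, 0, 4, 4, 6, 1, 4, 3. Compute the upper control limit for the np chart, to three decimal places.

8.157

p̄ = Σdᵢ / (k·n) = 46 / (15 × 50) = 0.06133
UCL = np̄ + 3·√(np̄(1−p̄)) = 3.0667 + 3 × √(3.0667×0.93867) = 3.0667 + 3 × 1.6966 = 8.1566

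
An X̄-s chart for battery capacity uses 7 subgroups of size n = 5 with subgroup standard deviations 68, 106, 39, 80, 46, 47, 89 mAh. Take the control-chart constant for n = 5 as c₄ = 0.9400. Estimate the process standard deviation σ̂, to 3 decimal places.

72.188

s̄ = (68 + 106 + 39 + 80 + 46 + 47 + 89) / 7 = 67.8571
σ̂ = s̄ / c₄ = 67.8571 / 0.9400 = 72.1884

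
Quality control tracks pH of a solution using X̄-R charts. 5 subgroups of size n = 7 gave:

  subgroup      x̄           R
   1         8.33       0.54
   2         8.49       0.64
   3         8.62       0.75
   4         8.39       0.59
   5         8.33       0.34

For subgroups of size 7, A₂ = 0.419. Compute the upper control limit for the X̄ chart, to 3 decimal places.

X̄̄ = (8.33 + 8.49 + 8.62 + 8.39 + 8.33) / 5 = 42.1600 / 5 = 8.4320
R̄ = (0.54 + 0.64 + 0.75 + 0.59 + 0.34) / 5 = 2.8600 / 5 = 0.5720
UCL = X̄̄ + A₂·R̄ = 8.4320 + 0.419 × 0.5720 = 8.6717

8.672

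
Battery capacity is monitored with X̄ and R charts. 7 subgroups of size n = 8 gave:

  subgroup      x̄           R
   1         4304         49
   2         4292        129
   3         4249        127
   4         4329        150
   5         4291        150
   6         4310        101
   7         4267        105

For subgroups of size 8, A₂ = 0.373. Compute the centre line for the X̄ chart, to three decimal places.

4291.714

X̄̄ = (4304 + 4292 + 4249 + 4329 + 4291 + 4310 + 4267) / 7 = 30042.0000 / 7 = 4291.7143
CL = X̄̄ = 4291.7143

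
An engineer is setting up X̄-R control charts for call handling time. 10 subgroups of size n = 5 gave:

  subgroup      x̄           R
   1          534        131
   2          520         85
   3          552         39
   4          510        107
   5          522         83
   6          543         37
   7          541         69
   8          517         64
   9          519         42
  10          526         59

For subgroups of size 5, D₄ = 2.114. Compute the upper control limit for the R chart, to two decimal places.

R̄ = (131 + 85 + 39 + 107 + 83 + 37 + 69 + 64 + 42 + 59) / 10 = 716.0000 / 10 = 71.6000
UCL_R = D₄·R̄ = 2.114 × 71.6000 = 151.3624

151.36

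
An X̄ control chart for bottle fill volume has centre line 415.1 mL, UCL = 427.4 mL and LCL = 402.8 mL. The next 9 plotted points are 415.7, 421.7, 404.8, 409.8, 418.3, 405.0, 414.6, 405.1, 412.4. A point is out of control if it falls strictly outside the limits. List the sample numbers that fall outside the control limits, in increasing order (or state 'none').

none

All 9 points lie within [402.8, 427.4].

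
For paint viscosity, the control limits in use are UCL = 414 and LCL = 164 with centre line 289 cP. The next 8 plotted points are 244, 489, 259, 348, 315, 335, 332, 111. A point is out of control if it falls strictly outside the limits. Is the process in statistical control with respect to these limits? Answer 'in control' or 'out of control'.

out of control

Compare each point to [164, 414]: sample 2 = 489 > UCL; sample 8 = 111 < LCL.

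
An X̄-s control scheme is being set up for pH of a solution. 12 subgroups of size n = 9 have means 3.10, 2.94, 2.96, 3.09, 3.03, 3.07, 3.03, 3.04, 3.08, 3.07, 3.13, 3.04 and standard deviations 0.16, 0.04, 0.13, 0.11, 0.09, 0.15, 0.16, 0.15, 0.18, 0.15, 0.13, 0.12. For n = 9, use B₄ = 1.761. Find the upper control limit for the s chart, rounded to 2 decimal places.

s̄ = (0.16 + 0.04 + 0.13 + 0.11 + 0.09 + 0.15 + 0.16 + 0.15 + 0.18 + 0.15 + 0.13 + 0.12) / 12 = 0.1308
UCL_s = B₄·s̄ = 1.761 × 0.1308 = 0.2304

0.23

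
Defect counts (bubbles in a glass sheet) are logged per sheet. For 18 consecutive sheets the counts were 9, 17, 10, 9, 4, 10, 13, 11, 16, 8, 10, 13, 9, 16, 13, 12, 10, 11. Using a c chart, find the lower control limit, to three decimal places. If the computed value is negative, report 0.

c̄ = (9 + 17 + 10 + 9 + 4 + 10 + 13 + 11 + 16 + 8 + 10 + 13 + 9 + 16 + 13 + 12 + 10 + 11) / 18 = 201 / 18 = 11.1667
LCL = c̄ − 3√c̄ = 11.1667 − 3 × 3.3417 = 1.1417

1.142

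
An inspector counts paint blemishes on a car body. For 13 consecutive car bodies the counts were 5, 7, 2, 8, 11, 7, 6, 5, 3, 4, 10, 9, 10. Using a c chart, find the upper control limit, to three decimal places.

c̄ = (5 + 7 + 2 + 8 + 11 + 7 + 6 + 5 + 3 + 4 + 10 + 9 + 10) / 13 = 87 / 13 = 6.6923
UCL = c̄ + 3√c̄ = 6.6923 + 3 × √6.6923 = 6.6923 + 3 × 2.5869 = 14.4532

14.453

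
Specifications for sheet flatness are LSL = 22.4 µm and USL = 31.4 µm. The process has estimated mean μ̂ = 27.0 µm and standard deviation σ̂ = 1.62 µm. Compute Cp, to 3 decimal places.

Cp = (USL − LSL) / (6σ̂) = (31.4 − 22.4) / (6 × 1.62) = 9.0000 / 9.7200 = 0.9259

0.926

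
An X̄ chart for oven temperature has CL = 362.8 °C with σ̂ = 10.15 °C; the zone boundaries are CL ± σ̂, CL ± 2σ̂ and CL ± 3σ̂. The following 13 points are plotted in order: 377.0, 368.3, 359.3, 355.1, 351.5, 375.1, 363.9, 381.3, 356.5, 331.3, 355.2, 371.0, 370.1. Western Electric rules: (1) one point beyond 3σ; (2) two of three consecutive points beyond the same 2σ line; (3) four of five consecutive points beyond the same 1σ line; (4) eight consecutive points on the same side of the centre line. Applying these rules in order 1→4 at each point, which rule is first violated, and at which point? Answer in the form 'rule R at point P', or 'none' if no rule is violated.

Zone of each point (C = within 1σ̂, B = 1σ̂–2σ̂, A = 2σ̂–3σ̂, * = beyond 3σ̂; sign = side of CL): 1:+B, 2:+C, 3:-C, 4:-C, 5:-B, 6:+B, 7:+C, 8:+B, 9:-C, 10:-*, 11:-C, 12:+C, 13:+C
Rule 1 (one point beyond the 3σ limits) is satisfied at point 10.

rule 1 at point 10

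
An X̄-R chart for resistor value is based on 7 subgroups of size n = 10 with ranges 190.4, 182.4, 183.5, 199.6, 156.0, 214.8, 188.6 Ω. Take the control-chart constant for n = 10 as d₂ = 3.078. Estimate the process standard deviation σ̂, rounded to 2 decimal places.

R̄ = (190.4 + 182.4 + 183.5 + 199.6 + 156.0 + 214.8 + 188.6) / 7 = 187.9000
σ̂ = R̄ / d₂ = 187.9000 / 3.078 = 61.0461

61.05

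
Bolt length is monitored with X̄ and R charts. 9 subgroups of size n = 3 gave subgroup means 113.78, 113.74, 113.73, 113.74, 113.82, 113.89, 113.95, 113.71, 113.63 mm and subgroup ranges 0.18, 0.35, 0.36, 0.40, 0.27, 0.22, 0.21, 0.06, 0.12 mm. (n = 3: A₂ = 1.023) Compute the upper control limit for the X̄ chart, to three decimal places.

114.023

X̄̄ = (113.78 + 113.74 + 113.73 + 113.74 + 113.82 + 113.89 + 113.95 + 113.71 + 113.63) / 9 = 1023.9900 / 9 = 113.7767
R̄ = (0.18 + 0.35 + 0.36 + 0.40 + 0.27 + 0.22 + 0.21 + 0.06 + 0.12) / 9 = 2.1700 / 9 = 0.2411
UCL = X̄̄ + A₂·R̄ = 113.7767 + 1.023 × 0.2411 = 114.0233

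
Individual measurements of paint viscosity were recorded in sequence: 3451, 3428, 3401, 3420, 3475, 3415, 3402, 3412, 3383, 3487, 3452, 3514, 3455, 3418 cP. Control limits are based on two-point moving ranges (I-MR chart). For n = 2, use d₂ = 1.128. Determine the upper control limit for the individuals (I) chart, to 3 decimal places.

3545.685

X̄ = (3451 + 3428 + 3401 + 3420 + 3475 + 3415 + 3402 + 3412 + 3383 + 3487 + 3452 + 3514 + 3455 + 3418) / 14 = 3436.6429
Moving ranges: 23, 27, 19, 55, 60, 13, 10, 29, 104, 35, 62, 59, 37; M̄R̄ = 533.0000 / 13 = 41.0000
UCL = X̄ + 3·M̄R̄/d₂ = 3436.6429 + 3 × 41.0000 / 1.128 = 3545.6854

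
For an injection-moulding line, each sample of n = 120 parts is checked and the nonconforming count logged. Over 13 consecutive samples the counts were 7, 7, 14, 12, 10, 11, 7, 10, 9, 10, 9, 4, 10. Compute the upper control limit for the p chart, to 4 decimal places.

0.1499

p̄ = Σdᵢ / (k·n) = 120 / (13 × 120) = 0.07692
UCL = p̄ + 3·√(p̄(1−p̄)/n) = 0.07692 + 3 × √(0.07692×0.92308/120) = 0.07692 + 3 × 0.02433 = 0.14990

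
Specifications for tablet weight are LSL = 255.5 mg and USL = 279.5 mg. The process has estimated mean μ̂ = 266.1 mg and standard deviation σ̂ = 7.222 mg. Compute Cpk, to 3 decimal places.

Cpu = (USL − μ̂) / (3σ̂) = (279.5 − 266.1) / (3 × 7.222) = 0.6185; Cpl = (μ̂ − LSL) / (3σ̂) = (266.1 − 255.5) / (3 × 7.222) = 0.4892; Cpk = min(Cpu, Cpl) = 0.4892

0.489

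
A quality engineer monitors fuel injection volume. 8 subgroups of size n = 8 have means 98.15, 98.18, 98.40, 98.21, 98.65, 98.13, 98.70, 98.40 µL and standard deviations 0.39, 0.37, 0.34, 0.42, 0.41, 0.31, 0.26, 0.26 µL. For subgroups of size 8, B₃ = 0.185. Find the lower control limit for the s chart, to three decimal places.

0.064

s̄ = (0.39 + 0.37 + 0.34 + 0.42 + 0.41 + 0.31 + 0.26 + 0.26) / 8 = 0.3450
LCL_s = B₃·s̄ = 0.185 × 0.3450 = 0.0638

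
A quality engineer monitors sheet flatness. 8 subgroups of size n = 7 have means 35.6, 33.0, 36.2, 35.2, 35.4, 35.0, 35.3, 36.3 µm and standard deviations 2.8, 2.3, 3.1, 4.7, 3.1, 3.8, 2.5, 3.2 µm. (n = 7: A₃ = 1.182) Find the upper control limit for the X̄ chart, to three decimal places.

39.018

X̄̄ = (35.6 + 33.0 + 36.2 + 35.2 + 35.4 + 35.0 + 35.3 + 36.3) / 8 = 35.2500
s̄ = (2.8 + 2.3 + 3.1 + 4.7 + 3.1 + 3.8 + 2.5 + 3.2) / 8 = 3.1875
UCL = X̄̄ + A₃·s̄ = 35.2500 + 1.182 × 3.1875 = 39.0176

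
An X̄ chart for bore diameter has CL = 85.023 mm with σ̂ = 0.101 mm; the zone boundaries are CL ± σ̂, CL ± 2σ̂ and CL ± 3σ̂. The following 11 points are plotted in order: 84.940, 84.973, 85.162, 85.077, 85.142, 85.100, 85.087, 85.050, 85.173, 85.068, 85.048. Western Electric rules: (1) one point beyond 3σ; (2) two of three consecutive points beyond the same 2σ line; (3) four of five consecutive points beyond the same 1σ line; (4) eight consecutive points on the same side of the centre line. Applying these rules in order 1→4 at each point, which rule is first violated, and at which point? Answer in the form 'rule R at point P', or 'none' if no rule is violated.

Zone of each point (C = within 1σ̂, B = 1σ̂–2σ̂, A = 2σ̂–3σ̂, * = beyond 3σ̂; sign = side of CL): 1:-C, 2:-C, 3:+B, 4:+C, 5:+B, 6:+C, 7:+C, 8:+C, 9:+B, 10:+C, 11:+C
Rule 4 (eight consecutive points on the same side of the centre line) is satisfied at point 10.

rule 4 at point 10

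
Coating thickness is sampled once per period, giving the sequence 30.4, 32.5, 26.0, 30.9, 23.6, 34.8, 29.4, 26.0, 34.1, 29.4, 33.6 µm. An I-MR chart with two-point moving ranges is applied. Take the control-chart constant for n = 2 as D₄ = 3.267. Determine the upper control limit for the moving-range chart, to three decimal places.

Moving ranges: 2.1, 6.5, 4.9, 7.3, 11.2, 5.4, 3.4, 8.1, 4.7, 4.2; M̄R̄ = 57.8000 / 10 = 5.7800
UCL_MR = D₄·M̄R̄ = 3.267 × 5.7800 = 18.8833

18.883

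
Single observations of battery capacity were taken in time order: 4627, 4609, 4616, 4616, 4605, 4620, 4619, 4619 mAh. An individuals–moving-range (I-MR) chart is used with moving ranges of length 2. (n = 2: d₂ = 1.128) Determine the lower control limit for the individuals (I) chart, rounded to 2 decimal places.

X̄ = (4627 + 4609 + 4616 + 4616 + 4605 + 4620 + 4619 + 4619) / 8 = 4616.3750
Moving ranges: 18, 7, 0, 11, 15, 1, 0; M̄R̄ = 52.0000 / 7 = 7.4286
LCL = X̄ − 3·M̄R̄/d₂ = 4616.3750 − 3 × 7.4286 / 1.128 = 4596.6182

4596.62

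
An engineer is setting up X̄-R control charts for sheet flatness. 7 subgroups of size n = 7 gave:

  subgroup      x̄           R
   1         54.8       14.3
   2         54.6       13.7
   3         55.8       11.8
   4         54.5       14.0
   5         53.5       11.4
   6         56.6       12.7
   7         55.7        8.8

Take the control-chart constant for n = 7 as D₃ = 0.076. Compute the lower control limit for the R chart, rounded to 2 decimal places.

R̄ = (14.3 + 13.7 + 11.8 + 14.0 + 11.4 + 12.7 + 8.8) / 7 = 86.7000 / 7 = 12.3857
LCL_R = D₃·R̄ = 0.076 × 12.3857 = 0.9413

0.94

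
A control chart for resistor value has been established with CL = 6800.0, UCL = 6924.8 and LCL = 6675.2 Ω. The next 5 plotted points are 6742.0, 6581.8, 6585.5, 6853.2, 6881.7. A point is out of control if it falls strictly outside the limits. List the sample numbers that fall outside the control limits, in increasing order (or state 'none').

2, 3

Compare each point to [6675.2, 6924.8]: sample 2 = 6581.8 < LCL; sample 3 = 6585.5 < LCL.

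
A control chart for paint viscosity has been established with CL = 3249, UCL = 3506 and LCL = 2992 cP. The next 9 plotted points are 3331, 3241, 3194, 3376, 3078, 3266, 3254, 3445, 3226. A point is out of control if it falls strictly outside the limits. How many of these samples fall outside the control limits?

0

All 9 points lie within [2992, 3506].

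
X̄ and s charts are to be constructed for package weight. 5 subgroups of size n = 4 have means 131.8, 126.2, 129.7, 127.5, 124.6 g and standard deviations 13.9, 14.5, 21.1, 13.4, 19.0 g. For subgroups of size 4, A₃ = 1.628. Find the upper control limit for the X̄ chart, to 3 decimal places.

X̄̄ = (131.8 + 126.2 + 129.7 + 127.5 + 124.6) / 5 = 127.9600
s̄ = (13.9 + 14.5 + 21.1 + 13.4 + 19.0) / 5 = 16.3800
UCL = X̄̄ + A₃·s̄ = 127.9600 + 1.628 × 16.3800 = 154.6266

154.627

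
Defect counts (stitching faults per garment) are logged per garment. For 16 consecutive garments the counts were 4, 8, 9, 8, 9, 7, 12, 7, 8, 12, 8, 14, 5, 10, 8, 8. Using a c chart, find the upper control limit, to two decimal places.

c̄ = (4 + 8 + 9 + 8 + 9 + 7 + 12 + 7 + 8 + 12 + 8 + 14 + 5 + 10 + 8 + 8) / 16 = 137 / 16 = 8.5625
UCL = c̄ + 3√c̄ = 8.5625 + 3 × √8.5625 = 8.5625 + 3 × 2.9262 = 17.3410

17.34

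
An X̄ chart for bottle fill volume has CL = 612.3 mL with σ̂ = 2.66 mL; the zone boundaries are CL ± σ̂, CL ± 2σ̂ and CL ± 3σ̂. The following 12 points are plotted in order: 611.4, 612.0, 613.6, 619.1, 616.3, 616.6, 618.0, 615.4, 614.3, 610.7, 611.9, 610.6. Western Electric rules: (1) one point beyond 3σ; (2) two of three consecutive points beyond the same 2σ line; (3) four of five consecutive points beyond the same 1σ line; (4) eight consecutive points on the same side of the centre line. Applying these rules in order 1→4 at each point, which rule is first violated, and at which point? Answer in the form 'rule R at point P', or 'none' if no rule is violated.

rule 3 at point 7

Zone of each point (C = within 1σ̂, B = 1σ̂–2σ̂, A = 2σ̂–3σ̂, * = beyond 3σ̂; sign = side of CL): 1:-C, 2:-C, 3:+C, 4:+A, 5:+B, 6:+B, 7:+A, 8:+B, 9:+C, 10:-C, 11:-C, 12:-C
Rule 3 (four of five consecutive points beyond the same 1σ limit) is satisfied at point 7.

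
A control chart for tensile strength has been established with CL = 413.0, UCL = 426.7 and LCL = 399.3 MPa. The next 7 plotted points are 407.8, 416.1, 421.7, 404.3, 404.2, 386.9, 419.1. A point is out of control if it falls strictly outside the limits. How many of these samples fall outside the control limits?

1

Compare each point to [399.3, 426.7]: sample 6 = 386.9 < LCL.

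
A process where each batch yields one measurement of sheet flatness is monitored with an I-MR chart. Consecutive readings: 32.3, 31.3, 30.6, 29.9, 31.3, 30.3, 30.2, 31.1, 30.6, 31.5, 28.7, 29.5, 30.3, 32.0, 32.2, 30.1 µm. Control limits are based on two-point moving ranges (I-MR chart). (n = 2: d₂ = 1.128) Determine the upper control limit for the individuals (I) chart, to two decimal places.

X̄ = (32.3 + 31.3 + 30.6 + 29.9 + 31.3 + 30.3 + 30.2 + 31.1 + 30.6 + 31.5 + 28.7 + 29.5 + 30.3 + 32.0 + 32.2 + 30.1) / 16 = 30.7437
Moving ranges: 1.0, 0.7, 0.7, 1.4, 1.0, 0.1, 0.9, 0.5, 0.9, 2.8, 0.8, 0.8, 1.7, 0.2, 2.1; M̄R̄ = 15.6000 / 15 = 1.0400
UCL = X̄ + 3·M̄R̄/d₂ = 30.7437 + 3 × 1.0400 / 1.128 = 33.5097

33.51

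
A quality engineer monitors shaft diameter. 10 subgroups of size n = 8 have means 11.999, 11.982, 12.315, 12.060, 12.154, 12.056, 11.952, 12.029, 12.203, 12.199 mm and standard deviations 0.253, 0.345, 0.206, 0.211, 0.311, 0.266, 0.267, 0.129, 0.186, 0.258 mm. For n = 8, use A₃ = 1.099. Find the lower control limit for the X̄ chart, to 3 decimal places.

X̄̄ = (11.999 + 11.982 + 12.315 + 12.060 + 12.154 + 12.056 + 11.952 + 12.029 + 12.203 + 12.199) / 10 = 12.0949
s̄ = (0.253 + 0.345 + 0.206 + 0.211 + 0.311 + 0.266 + 0.267 + 0.129 + 0.186 + 0.258) / 10 = 0.2432
LCL = X̄̄ − A₃·s̄ = 12.0949 − 1.099 × 0.2432 = 11.8276

11.828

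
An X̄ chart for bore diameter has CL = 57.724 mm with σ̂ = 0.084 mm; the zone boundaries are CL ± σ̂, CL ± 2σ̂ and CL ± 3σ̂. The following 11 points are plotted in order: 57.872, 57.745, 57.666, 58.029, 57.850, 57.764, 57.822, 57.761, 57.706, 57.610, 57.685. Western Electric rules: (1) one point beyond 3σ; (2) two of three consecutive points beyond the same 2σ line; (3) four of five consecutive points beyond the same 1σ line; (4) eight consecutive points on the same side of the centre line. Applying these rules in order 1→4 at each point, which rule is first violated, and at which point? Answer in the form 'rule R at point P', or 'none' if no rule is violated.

rule 1 at point 4

Zone of each point (C = within 1σ̂, B = 1σ̂–2σ̂, A = 2σ̂–3σ̂, * = beyond 3σ̂; sign = side of CL): 1:+B, 2:+C, 3:-C, 4:+*, 5:+B, 6:+C, 7:+B, 8:+C, 9:-C, 10:-B, 11:-C
Rule 1 (one point beyond the 3σ limits) is satisfied at point 4.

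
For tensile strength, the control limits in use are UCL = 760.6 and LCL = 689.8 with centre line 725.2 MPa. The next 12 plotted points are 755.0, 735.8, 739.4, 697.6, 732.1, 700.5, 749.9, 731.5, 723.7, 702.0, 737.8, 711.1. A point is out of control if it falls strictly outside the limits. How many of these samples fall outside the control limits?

0

All 12 points lie within [689.8, 760.6].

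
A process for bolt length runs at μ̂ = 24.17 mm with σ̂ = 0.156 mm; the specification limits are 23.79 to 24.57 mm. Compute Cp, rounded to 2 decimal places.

0.83

Cp = (USL − LSL) / (6σ̂) = (24.57 − 23.79) / (6 × 0.156) = 0.7800 / 0.9360 = 0.8333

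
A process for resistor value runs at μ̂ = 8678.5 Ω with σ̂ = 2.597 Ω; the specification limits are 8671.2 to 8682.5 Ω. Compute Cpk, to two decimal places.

0.51

Cpu = (USL − μ̂) / (3σ̂) = (8682.5 − 8678.5) / (3 × 2.597) = 0.5134; Cpl = (μ̂ − LSL) / (3σ̂) = (8678.5 − 8671.2) / (3 × 2.597) = 0.9370; Cpk = min(Cpu, Cpl) = 0.5134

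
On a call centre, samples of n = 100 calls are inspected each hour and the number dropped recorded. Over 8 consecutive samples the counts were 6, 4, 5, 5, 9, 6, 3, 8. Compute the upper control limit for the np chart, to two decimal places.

12.73

p̄ = Σdᵢ / (k·n) = 46 / (8 × 100) = 0.05750
UCL = np̄ + 3·√(np̄(1−p̄)) = 5.7500 + 3 × √(5.7500×0.94250) = 5.7500 + 3 × 2.3280 = 12.7339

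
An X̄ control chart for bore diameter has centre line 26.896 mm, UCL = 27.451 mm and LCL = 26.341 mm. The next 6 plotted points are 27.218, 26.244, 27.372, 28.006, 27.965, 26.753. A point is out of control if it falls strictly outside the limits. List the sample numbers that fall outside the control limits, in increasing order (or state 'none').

Compare each point to [26.341, 27.451]: sample 2 = 26.244 < LCL; sample 4 = 28.006 > UCL; sample 5 = 27.965 > UCL.

2, 4, 5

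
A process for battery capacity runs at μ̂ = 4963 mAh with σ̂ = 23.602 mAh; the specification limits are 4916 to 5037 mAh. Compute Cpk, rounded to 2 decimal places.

Cpu = (USL − μ̂) / (3σ̂) = (5037 − 4963) / (3 × 23.602) = 1.0451; Cpl = (μ̂ − LSL) / (3σ̂) = (4963 − 4916) / (3 × 23.602) = 0.6638; Cpk = min(Cpu, Cpl) = 0.6638

0.66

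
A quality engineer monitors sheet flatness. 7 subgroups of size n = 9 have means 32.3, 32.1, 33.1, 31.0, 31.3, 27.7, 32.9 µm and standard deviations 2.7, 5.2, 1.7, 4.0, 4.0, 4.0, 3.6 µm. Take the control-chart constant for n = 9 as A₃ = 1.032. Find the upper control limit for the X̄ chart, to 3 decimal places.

X̄̄ = (32.3 + 32.1 + 33.1 + 31.0 + 31.3 + 27.7 + 32.9) / 7 = 31.4857
s̄ = (2.7 + 5.2 + 1.7 + 4.0 + 4.0 + 4.0 + 3.6) / 7 = 3.6000
UCL = X̄̄ + A₃·s̄ = 31.4857 + 1.032 × 3.6000 = 35.2009

35.201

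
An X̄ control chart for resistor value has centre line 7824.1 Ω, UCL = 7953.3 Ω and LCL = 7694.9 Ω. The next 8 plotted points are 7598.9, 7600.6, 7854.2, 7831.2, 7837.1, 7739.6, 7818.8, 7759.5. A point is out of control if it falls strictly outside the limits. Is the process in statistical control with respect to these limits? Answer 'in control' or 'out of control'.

Compare each point to [7694.9, 7953.3]: sample 1 = 7598.9 < LCL; sample 2 = 7600.6 < LCL.

out of control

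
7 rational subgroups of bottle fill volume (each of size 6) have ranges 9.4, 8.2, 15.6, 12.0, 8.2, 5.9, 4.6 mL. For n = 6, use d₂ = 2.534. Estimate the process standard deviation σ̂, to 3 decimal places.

3.602

R̄ = (9.4 + 8.2 + 15.6 + 12.0 + 8.2 + 5.9 + 4.6) / 7 = 9.1286
σ̂ = R̄ / d₂ = 9.1286 / 2.534 = 3.6024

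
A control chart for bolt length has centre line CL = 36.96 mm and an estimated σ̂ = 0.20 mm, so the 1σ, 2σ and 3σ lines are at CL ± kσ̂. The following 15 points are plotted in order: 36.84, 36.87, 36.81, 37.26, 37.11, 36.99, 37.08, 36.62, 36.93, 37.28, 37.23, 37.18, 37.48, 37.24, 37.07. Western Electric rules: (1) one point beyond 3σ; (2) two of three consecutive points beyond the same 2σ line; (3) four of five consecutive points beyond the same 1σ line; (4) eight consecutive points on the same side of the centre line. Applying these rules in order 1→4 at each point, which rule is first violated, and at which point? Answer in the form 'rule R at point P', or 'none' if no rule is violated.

Zone of each point (C = within 1σ̂, B = 1σ̂–2σ̂, A = 2σ̂–3σ̂, * = beyond 3σ̂; sign = side of CL): 1:-C, 2:-C, 3:-C, 4:+B, 5:+C, 6:+C, 7:+C, 8:-B, 9:-C, 10:+B, 11:+B, 12:+B, 13:+A, 14:+B, 15:+C
Rule 3 (four of five consecutive points beyond the same 1σ limit) is satisfied at point 13.

rule 3 at point 13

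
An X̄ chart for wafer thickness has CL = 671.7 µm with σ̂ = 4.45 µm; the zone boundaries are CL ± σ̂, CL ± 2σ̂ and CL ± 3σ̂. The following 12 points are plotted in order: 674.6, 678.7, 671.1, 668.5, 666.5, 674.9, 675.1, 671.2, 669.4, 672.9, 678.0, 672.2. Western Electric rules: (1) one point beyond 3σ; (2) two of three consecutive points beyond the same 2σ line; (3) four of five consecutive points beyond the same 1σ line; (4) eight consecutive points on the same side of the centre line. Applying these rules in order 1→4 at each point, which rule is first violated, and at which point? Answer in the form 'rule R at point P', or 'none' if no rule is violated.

Zone of each point (C = within 1σ̂, B = 1σ̂–2σ̂, A = 2σ̂–3σ̂, * = beyond 3σ̂; sign = side of CL): 1:+C, 2:+B, 3:-C, 4:-C, 5:-B, 6:+C, 7:+C, 8:-C, 9:-C, 10:+C, 11:+B, 12:+C
No rule fires across all 12 points.

none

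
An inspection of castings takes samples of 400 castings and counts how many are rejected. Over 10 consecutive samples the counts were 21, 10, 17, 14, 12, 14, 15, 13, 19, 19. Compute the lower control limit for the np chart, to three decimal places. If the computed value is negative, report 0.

p̄ = Σdᵢ / (k·n) = 154 / (10 × 400) = 0.03850
LCL = np̄ − 3·√(np̄(1−p̄)) = 15.4000 − 3 × 3.8480 = 3.8560

3.856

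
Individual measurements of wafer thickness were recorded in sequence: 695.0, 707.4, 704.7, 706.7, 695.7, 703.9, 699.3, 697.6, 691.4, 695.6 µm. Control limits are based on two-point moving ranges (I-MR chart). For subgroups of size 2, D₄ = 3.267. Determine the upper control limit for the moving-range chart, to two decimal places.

Moving ranges: 12.4, 2.7, 2.0, 11.0, 8.2, 4.6, 1.7, 6.2, 4.2; M̄R̄ = 53.0000 / 9 = 5.8889
UCL_MR = D₄·M̄R̄ = 3.267 × 5.8889 = 19.2390

19.24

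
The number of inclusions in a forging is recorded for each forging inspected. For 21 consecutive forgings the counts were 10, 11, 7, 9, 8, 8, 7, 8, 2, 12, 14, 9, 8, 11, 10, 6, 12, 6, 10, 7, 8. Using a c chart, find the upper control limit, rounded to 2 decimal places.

c̄ = (10 + 11 + 7 + 9 + 8 + 8 + 7 + 8 + 2 + 12 + 14 + 9 + 8 + 11 + 10 + 6 + 12 + 6 + 10 + 7 + 8) / 21 = 183 / 21 = 8.7143
UCL = c̄ + 3√c̄ = 8.7143 + 3 × √8.7143 = 8.7143 + 3 × 2.9520 = 17.5703

17.57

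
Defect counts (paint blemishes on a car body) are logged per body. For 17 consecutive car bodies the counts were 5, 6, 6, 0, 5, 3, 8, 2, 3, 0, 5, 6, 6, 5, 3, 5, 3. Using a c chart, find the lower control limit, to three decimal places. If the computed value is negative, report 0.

c̄ = (5 + 6 + 6 + 0 + 5 + 3 + 8 + 2 + 3 + 0 + 5 + 6 + 6 + 5 + 3 + 5 + 3) / 17 = 71 / 17 = 4.1765
LCL = c̄ − 3√c̄ = 4.1765 − 3 × 2.0436 = -1.9545 → 0 (cannot be negative)

0.000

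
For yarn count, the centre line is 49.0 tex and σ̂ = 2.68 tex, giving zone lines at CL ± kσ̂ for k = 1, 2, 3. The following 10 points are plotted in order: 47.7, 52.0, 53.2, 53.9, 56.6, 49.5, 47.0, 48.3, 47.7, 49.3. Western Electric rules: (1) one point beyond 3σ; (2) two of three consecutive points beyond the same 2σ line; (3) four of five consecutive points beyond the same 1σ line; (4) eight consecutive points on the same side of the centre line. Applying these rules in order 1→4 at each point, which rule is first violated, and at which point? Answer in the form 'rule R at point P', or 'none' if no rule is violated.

Zone of each point (C = within 1σ̂, B = 1σ̂–2σ̂, A = 2σ̂–3σ̂, * = beyond 3σ̂; sign = side of CL): 1:-C, 2:+B, 3:+B, 4:+B, 5:+A, 6:+C, 7:-C, 8:-C, 9:-C, 10:+C
Rule 3 (four of five consecutive points beyond the same 1σ limit) is satisfied at point 5.

rule 3 at point 5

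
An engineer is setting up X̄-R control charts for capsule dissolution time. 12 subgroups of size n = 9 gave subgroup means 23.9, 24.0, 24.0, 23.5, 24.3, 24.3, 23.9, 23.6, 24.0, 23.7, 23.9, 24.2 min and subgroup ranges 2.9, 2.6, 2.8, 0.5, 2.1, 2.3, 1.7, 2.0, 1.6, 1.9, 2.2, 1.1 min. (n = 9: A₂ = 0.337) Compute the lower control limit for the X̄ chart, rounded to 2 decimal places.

X̄̄ = (23.9 + 24.0 + 24.0 + 23.5 + 24.3 + 24.3 + 23.9 + 23.6 + 24.0 + 23.7 + 23.9 + 24.2) / 12 = 287.3000 / 12 = 23.9417
R̄ = (2.9 + 2.6 + 2.8 + 0.5 + 2.1 + 2.3 + 1.7 + 2.0 + 1.6 + 1.9 + 2.2 + 1.1) / 12 = 23.7000 / 12 = 1.9750
LCL = X̄̄ − A₂·R̄ = 23.9417 − 0.337 × 1.9750 = 23.2761

23.28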